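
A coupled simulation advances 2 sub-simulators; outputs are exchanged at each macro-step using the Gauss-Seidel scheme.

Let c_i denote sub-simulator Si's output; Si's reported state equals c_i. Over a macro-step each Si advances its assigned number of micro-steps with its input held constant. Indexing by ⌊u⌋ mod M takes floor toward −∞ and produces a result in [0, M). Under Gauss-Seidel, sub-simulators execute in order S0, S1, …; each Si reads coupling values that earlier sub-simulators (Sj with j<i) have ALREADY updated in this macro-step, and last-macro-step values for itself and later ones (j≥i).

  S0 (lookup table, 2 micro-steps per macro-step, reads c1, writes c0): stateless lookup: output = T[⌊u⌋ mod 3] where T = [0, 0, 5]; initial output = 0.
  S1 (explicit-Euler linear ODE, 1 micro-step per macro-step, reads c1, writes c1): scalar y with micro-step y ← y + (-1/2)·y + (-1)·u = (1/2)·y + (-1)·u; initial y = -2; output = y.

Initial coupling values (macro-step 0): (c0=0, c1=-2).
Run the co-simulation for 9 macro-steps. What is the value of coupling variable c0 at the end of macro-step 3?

macro 1: S0 reads c1=-2 → after 2×micro: 0; S1 reads c1=-2 → after 1×micro: 1 ⇒ (c0=0, c1=1)
macro 2: S0 reads c1=1 → after 2×micro: 0; S1 reads c1=1 → after 1×micro: -1/2 ⇒ (c0=0, c1=-1/2)
macro 3: S0 reads c1=-1/2 → after 2×micro: 5; S1 reads c1=-1/2 → after 1×micro: 1/4 ⇒ (c0=5, c1=1/4)
macro 4: S0 reads c1=1/4 → after 2×micro: 0; S1 reads c1=1/4 → after 1×micro: -1/8 ⇒ (c0=0, c1=-1/8)
macro 5: S0 reads c1=-1/8 → after 2×micro: 5; S1 reads c1=-1/8 → after 1×micro: 1/16 ⇒ (c0=5, c1=1/16)
macro 6: S0 reads c1=1/16 → after 2×micro: 0; S1 reads c1=1/16 → after 1×micro: -1/32 ⇒ (c0=0, c1=-1/32)
macro 7: S0 reads c1=-1/32 → after 2×micro: 5; S1 reads c1=-1/32 → after 1×micro: 1/64 ⇒ (c0=5, c1=1/64)
macro 8: S0 reads c1=1/64 → after 2×micro: 0; S1 reads c1=1/64 → after 1×micro: -1/128 ⇒ (c0=0, c1=-1/128)
macro 9: S0 reads c1=-1/128 → after 2×micro: 5; S1 reads c1=-1/128 → after 1×micro: 1/256 ⇒ (c0=5, c1=1/256)

c0 at macro-step 3 = 5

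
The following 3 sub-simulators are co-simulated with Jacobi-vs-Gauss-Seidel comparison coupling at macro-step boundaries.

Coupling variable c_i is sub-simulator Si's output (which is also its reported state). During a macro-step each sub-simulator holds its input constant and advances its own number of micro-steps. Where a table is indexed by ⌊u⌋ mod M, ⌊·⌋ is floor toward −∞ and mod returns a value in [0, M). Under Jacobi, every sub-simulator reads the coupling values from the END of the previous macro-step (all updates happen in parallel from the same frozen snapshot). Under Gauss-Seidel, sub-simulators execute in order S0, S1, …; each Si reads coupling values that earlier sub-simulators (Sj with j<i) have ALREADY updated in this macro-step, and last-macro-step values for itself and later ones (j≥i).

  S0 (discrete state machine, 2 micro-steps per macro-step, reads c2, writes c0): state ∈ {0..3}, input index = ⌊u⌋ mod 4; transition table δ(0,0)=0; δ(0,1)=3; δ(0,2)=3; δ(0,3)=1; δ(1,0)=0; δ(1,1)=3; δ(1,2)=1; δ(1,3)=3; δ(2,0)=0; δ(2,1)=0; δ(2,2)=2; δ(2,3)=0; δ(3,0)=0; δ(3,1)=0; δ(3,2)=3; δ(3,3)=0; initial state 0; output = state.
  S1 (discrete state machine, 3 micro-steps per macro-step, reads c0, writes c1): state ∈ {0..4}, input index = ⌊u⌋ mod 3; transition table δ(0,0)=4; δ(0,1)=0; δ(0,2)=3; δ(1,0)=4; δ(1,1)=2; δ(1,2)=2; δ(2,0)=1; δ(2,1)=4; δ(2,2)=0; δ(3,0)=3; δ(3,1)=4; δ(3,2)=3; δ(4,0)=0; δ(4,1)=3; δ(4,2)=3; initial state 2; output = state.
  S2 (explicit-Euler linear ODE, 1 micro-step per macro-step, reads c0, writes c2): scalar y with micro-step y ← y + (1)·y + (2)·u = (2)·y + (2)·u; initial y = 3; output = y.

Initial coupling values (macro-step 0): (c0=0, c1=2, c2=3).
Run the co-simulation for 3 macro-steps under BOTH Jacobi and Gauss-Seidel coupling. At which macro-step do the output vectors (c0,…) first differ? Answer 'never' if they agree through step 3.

[Jacobi] macro 1: S0 reads c2=3 → after 2×micro: 3; S1 reads c0=0 → after 3×micro: 0; S2 reads c0=0 → after 1×micro: 6 ⇒ (c0=3, c1=0, c2=6)
[Jacobi] macro 2: S0 reads c2=6 → after 2×micro: 3; S1 reads c0=3 → after 3×micro: 4; S2 reads c0=3 → after 1×micro: 18 ⇒ (c0=3, c1=4, c2=18)
[Jacobi] macro 3: S0 reads c2=18 → after 2×micro: 3; S1 reads c0=3 → after 3×micro: 0; S2 reads c0=3 → after 1×micro: 42 ⇒ (c0=3, c1=0, c2=42)
[Gauss-Seidel] macro 1: S0 reads c2=3 → after 2×micro: 3; S1 reads c0=3 → after 3×micro: 0; S2 reads c0=3 → after 1×micro: 12 ⇒ (c0=3, c1=0, c2=12)
[Gauss-Seidel] macro 2: S0 reads c2=12 → after 2×micro: 0; S1 reads c0=0 → after 3×micro: 4; S2 reads c0=0 → after 1×micro: 24 ⇒ (c0=0, c1=4, c2=24)
[Gauss-Seidel] macro 3: S0 reads c2=24 → after 2×micro: 0; S1 reads c0=0 → after 3×micro: 0; S2 reads c0=0 → after 1×micro: 48 ⇒ (c0=0, c1=0, c2=48)

first divergence at macro-step: 1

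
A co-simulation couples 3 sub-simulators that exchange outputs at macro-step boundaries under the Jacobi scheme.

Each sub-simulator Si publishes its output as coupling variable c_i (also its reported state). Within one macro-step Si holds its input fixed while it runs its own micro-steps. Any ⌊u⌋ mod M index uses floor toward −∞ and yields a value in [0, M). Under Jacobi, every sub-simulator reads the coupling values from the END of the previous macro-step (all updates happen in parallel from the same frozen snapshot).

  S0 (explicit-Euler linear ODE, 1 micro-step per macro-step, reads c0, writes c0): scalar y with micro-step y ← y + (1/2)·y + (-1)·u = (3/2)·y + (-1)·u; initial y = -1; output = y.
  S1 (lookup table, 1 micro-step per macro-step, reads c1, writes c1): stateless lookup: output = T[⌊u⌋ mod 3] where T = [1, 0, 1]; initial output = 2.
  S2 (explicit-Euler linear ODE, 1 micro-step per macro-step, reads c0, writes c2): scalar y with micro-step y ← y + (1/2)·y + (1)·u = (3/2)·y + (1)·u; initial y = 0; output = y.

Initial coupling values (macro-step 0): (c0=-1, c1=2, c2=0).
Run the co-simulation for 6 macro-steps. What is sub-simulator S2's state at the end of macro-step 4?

S2 state at macro-step 4 = -5

macro 1: S0 reads c0=-1 → after 1×micro: -1/2; S1 reads c1=2 → after 1×micro: 1; S2 reads c0=-1 → after 1×micro: -1 ⇒ (c0=-1/2, c1=1, c2=-1)
macro 2: S0 reads c0=-1/2 → after 1×micro: -1/4; S1 reads c1=1 → after 1×micro: 0; S2 reads c0=-1/2 → after 1×micro: -2 ⇒ (c0=-1/4, c1=0, c2=-2)
macro 3: S0 reads c0=-1/4 → after 1×micro: -1/8; S1 reads c1=0 → after 1×micro: 1; S2 reads c0=-1/4 → after 1×micro: -13/4 ⇒ (c0=-1/8, c1=1, c2=-13/4)
macro 4: S0 reads c0=-1/8 → after 1×micro: -1/16; S1 reads c1=1 → after 1×micro: 0; S2 reads c0=-1/8 → after 1×micro: -5 ⇒ (c0=-1/16, c1=0, c2=-5)
macro 5: S0 reads c0=-1/16 → after 1×micro: -1/32; S1 reads c1=0 → after 1×micro: 1; S2 reads c0=-1/16 → after 1×micro: -121/16 ⇒ (c0=-1/32, c1=1, c2=-121/16)
macro 6: S0 reads c0=-1/32 → after 1×micro: -1/64; S1 reads c1=1 → after 1×micro: 0; S2 reads c0=-1/32 → after 1×micro: -91/8 ⇒ (c0=-1/64, c1=0, c2=-91/8)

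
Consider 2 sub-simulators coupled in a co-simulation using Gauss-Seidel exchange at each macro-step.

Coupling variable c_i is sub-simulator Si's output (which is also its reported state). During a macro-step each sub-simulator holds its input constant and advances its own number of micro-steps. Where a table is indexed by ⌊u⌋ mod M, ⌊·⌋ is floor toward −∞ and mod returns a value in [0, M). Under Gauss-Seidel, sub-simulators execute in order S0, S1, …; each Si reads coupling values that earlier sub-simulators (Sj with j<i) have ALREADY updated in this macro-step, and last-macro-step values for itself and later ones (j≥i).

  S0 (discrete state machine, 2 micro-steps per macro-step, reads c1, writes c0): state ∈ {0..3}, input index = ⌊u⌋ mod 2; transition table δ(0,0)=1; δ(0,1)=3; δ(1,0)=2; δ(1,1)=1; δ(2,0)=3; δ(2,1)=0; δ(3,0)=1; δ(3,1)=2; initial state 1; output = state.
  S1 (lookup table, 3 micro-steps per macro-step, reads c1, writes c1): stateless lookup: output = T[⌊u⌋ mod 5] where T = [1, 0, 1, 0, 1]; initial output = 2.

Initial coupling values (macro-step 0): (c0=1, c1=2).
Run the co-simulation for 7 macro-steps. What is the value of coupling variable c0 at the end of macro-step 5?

macro 1: S0 reads c1=2 → after 2×micro: 3; S1 reads c1=2 → after 3×micro: 1 ⇒ (c0=3, c1=1)
macro 2: S0 reads c1=1 → after 2×micro: 0; S1 reads c1=1 → after 3×micro: 0 ⇒ (c0=0, c1=0)
macro 3: S0 reads c1=0 → after 2×micro: 2; S1 reads c1=0 → after 3×micro: 1 ⇒ (c0=2, c1=1)
macro 4: S0 reads c1=1 → after 2×micro: 3; S1 reads c1=1 → after 3×micro: 0 ⇒ (c0=3, c1=0)
macro 5: S0 reads c1=0 → after 2×micro: 2; S1 reads c1=0 → after 3×micro: 1 ⇒ (c0=2, c1=1)
macro 6: S0 reads c1=1 → after 2×micro: 3; S1 reads c1=1 → after 3×micro: 0 ⇒ (c0=3, c1=0)
macro 7: S0 reads c1=0 → after 2×micro: 2; S1 reads c1=0 → after 3×micro: 1 ⇒ (c0=2, c1=1)

c0 at macro-step 5 = 2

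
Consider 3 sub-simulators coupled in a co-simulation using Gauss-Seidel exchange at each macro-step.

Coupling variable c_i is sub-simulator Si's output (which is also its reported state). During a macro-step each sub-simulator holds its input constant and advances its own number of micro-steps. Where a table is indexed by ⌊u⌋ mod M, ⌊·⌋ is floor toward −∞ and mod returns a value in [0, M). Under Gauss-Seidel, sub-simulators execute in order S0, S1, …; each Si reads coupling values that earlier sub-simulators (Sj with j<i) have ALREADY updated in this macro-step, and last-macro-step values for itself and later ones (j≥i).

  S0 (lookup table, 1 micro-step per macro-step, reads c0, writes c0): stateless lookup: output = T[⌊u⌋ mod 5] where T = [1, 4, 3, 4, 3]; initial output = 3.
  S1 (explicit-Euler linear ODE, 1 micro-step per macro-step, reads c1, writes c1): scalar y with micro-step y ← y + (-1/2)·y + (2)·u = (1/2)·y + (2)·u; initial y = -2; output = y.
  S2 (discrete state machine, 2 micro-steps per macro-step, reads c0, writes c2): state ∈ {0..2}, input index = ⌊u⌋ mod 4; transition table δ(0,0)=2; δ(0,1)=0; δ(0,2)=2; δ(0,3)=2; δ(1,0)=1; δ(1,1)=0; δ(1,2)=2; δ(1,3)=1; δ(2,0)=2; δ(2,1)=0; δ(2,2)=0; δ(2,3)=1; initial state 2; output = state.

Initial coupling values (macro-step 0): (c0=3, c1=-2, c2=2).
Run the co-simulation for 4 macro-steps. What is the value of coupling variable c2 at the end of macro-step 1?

c2 at macro-step 1 = 2

macro 1: S0 reads c0=3 → after 1×micro: 4; S1 reads c1=-2 → after 1×micro: -5; S2 reads c0=4 → after 2×micro: 2 ⇒ (c0=4, c1=-5, c2=2)
macro 2: S0 reads c0=4 → after 1×micro: 3; S1 reads c1=-5 → after 1×micro: -25/2; S2 reads c0=3 → after 2×micro: 1 ⇒ (c0=3, c1=-25/2, c2=1)
macro 3: S0 reads c0=3 → after 1×micro: 4; S1 reads c1=-25/2 → after 1×micro: -125/4; S2 reads c0=4 → after 2×micro: 1 ⇒ (c0=4, c1=-125/4, c2=1)
macro 4: S0 reads c0=4 → after 1×micro: 3; S1 reads c1=-125/4 → after 1×micro: -625/8; S2 reads c0=3 → after 2×micro: 1 ⇒ (c0=3, c1=-625/8, c2=1)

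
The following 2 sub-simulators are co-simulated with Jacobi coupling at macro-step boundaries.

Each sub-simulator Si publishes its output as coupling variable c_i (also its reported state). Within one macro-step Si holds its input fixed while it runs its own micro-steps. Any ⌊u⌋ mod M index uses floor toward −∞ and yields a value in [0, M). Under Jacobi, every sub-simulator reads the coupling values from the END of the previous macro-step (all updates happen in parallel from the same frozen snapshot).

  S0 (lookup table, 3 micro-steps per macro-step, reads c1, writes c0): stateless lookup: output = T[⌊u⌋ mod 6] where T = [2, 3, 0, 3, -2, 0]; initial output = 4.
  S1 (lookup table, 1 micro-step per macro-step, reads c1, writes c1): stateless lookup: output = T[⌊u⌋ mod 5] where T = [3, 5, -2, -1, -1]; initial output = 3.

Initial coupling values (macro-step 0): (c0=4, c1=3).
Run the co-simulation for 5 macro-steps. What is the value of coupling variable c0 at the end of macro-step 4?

macro 1: S0 reads c1=3 → after 3×micro: 3; S1 reads c1=3 → after 1×micro: -1 ⇒ (c0=3, c1=-1)
macro 2: S0 reads c1=-1 → after 3×micro: 0; S1 reads c1=-1 → after 1×micro: -1 ⇒ (c0=0, c1=-1)
macro 3: S0 reads c1=-1 → after 3×micro: 0; S1 reads c1=-1 → after 1×micro: -1 ⇒ (c0=0, c1=-1)
macro 4: S0 reads c1=-1 → after 3×micro: 0; S1 reads c1=-1 → after 1×micro: -1 ⇒ (c0=0, c1=-1)
macro 5: S0 reads c1=-1 → after 3×micro: 0; S1 reads c1=-1 → after 1×micro: -1 ⇒ (c0=0, c1=-1)

c0 at macro-step 4 = 0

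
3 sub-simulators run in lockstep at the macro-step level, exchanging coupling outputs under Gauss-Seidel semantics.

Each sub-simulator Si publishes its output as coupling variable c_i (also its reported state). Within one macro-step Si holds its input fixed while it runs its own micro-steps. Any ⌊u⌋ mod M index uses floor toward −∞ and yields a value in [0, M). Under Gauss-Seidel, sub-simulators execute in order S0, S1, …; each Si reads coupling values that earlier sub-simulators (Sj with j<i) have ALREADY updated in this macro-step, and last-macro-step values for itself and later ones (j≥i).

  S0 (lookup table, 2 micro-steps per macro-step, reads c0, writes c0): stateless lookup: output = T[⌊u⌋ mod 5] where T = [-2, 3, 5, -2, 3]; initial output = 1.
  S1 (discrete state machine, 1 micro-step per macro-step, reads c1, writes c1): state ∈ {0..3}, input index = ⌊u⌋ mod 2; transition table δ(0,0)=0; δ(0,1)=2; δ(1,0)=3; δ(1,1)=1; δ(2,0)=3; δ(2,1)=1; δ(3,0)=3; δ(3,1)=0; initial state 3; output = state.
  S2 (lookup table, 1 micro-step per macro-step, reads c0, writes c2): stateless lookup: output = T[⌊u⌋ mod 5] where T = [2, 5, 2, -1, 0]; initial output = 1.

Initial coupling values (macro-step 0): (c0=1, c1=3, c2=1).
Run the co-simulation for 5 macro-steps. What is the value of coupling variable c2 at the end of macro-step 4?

macro 1: S0 reads c0=1 → after 2×micro: 3; S1 reads c1=3 → after 1×micro: 0; S2 reads c0=3 → after 1×micro: -1 ⇒ (c0=3, c1=0, c2=-1)
macro 2: S0 reads c0=3 → after 2×micro: -2; S1 reads c1=0 → after 1×micro: 0; S2 reads c0=-2 → after 1×micro: -1 ⇒ (c0=-2, c1=0, c2=-1)
macro 3: S0 reads c0=-2 → after 2×micro: -2; S1 reads c1=0 → after 1×micro: 0; S2 reads c0=-2 → after 1×micro: -1 ⇒ (c0=-2, c1=0, c2=-1)
macro 4: S0 reads c0=-2 → after 2×micro: -2; S1 reads c1=0 → after 1×micro: 0; S2 reads c0=-2 → after 1×micro: -1 ⇒ (c0=-2, c1=0, c2=-1)
macro 5: S0 reads c0=-2 → after 2×micro: -2; S1 reads c1=0 → after 1×micro: 0; S2 reads c0=-2 → after 1×micro: -1 ⇒ (c0=-2, c1=0, c2=-1)

c2 at macro-step 4 = -1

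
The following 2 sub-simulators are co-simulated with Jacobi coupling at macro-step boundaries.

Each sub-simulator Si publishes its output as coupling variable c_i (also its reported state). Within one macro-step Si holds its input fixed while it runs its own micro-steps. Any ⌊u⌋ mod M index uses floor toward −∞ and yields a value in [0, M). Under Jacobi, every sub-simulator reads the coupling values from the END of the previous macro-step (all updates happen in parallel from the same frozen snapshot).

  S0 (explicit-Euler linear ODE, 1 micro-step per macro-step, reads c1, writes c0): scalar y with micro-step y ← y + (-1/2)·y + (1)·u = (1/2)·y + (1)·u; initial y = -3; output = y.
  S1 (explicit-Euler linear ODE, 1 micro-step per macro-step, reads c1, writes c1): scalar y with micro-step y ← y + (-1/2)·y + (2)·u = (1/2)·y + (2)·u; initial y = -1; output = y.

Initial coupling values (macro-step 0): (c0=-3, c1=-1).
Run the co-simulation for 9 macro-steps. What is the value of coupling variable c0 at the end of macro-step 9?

macro 1: S0 reads c1=-1 → after 1×micro: -5/2; S1 reads c1=-1 → after 1×micro: -5/2 ⇒ (c0=-5/2, c1=-5/2)
macro 2: S0 reads c1=-5/2 → after 1×micro: -15/4; S1 reads c1=-5/2 → after 1×micro: -25/4 ⇒ (c0=-15/4, c1=-25/4)
macro 3: S0 reads c1=-25/4 → after 1×micro: -65/8; S1 reads c1=-25/4 → after 1×micro: -125/8 ⇒ (c0=-65/8, c1=-125/8)
macro 4: S0 reads c1=-125/8 → after 1×micro: -315/16; S1 reads c1=-125/8 → after 1×micro: -625/16 ⇒ (c0=-315/16, c1=-625/16)
macro 5: S0 reads c1=-625/16 → after 1×micro: -1565/32; S1 reads c1=-625/16 → after 1×micro: -3125/32 ⇒ (c0=-1565/32, c1=-3125/32)
macro 6: S0 reads c1=-3125/32 → after 1×micro: -7815/64; S1 reads c1=-3125/32 → after 1×micro: -15625/64 ⇒ (c0=-7815/64, c1=-15625/64)
macro 7: S0 reads c1=-15625/64 → after 1×micro: -39065/128; S1 reads c1=-15625/64 → after 1×micro: -78125/128 ⇒ (c0=-39065/128, c1=-78125/128)
macro 8: S0 reads c1=-78125/128 → after 1×micro: -195315/256; S1 reads c1=-78125/128 → after 1×micro: -390625/256 ⇒ (c0=-195315/256, c1=-390625/256)
macro 9: S0 reads c1=-390625/256 → after 1×micro: -976565/512; S1 reads c1=-390625/256 → after 1×micro: -1953125/512 ⇒ (c0=-976565/512, c1=-1953125/512)

c0 at macro-step 9 = -976565/512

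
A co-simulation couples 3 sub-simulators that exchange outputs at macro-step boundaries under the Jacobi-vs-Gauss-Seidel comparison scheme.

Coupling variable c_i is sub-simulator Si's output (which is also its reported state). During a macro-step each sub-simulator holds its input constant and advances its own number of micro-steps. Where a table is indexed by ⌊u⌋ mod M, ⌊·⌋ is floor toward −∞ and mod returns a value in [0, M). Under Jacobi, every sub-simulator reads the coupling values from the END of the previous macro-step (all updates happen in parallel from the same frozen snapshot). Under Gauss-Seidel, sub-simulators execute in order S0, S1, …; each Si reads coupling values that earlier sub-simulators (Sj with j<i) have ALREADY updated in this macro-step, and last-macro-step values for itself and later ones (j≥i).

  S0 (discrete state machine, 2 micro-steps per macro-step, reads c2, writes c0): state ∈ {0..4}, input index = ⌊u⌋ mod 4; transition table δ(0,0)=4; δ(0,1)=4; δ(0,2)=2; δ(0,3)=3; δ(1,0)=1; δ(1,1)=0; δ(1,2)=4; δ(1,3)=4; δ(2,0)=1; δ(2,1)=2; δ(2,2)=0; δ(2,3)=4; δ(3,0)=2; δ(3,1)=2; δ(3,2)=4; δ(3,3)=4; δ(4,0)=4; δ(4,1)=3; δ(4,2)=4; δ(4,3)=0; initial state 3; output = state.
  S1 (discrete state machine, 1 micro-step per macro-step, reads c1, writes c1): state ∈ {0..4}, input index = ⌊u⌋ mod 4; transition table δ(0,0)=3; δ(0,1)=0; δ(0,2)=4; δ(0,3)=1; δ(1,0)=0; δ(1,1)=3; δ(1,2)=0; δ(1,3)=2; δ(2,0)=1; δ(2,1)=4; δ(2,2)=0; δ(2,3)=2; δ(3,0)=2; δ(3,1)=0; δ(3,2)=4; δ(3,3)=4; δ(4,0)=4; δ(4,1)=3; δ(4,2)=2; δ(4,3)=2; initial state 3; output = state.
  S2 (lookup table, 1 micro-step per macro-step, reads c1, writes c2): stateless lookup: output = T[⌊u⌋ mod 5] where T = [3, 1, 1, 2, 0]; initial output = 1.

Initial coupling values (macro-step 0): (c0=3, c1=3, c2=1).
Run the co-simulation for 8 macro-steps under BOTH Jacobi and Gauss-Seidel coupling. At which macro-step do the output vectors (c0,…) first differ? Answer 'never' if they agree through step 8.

[Jacobi] macro 1: S0 reads c2=1 → after 2×micro: 2; S1 reads c1=3 → after 1×micro: 4; S2 reads c1=3 → after 1×micro: 2 ⇒ (c0=2, c1=4, c2=2)
[Jacobi] macro 2: S0 reads c2=2 → after 2×micro: 2; S1 reads c1=4 → after 1×micro: 4; S2 reads c1=4 → after 1×micro: 0 ⇒ (c0=2, c1=4, c2=0)
[Jacobi] macro 3: S0 reads c2=0 → after 2×micro: 1; S1 reads c1=4 → after 1×micro: 4; S2 reads c1=4 → after 1×micro: 0 ⇒ (c0=1, c1=4, c2=0)
[Jacobi] macro 4: S0 reads c2=0 → after 2×micro: 1; S1 reads c1=4 → after 1×micro: 4; S2 reads c1=4 → after 1×micro: 0 ⇒ (c0=1, c1=4, c2=0)
[Jacobi] macro 5: S0 reads c2=0 → after 2×micro: 1; S1 reads c1=4 → after 1×micro: 4; S2 reads c1=4 → after 1×micro: 0 ⇒ (c0=1, c1=4, c2=0)
[Jacobi] macro 6: S0 reads c2=0 → after 2×micro: 1; S1 reads c1=4 → after 1×micro: 4; S2 reads c1=4 → after 1×micro: 0 ⇒ (c0=1, c1=4, c2=0)
[Jacobi] macro 7: S0 reads c2=0 → after 2×micro: 1; S1 reads c1=4 → after 1×micro: 4; S2 reads c1=4 → after 1×micro: 0 ⇒ (c0=1, c1=4, c2=0)
[Jacobi] macro 8: S0 reads c2=0 → after 2×micro: 1; S1 reads c1=4 → after 1×micro: 4; S2 reads c1=4 → after 1×micro: 0 ⇒ (c0=1, c1=4, c2=0)
[Gauss-Seidel] macro 1: S0 reads c2=1 → after 2×micro: 2; S1 reads c1=3 → after 1×micro: 4; S2 reads c1=4 → after 1×micro: 0 ⇒ (c0=2, c1=4, c2=0)
[Gauss-Seidel] macro 2: S0 reads c2=0 → after 2×micro: 1; S1 reads c1=4 → after 1×micro: 4; S2 reads c1=4 → after 1×micro: 0 ⇒ (c0=1, c1=4, c2=0)
[Gauss-Seidel] macro 3: S0 reads c2=0 → after 2×micro: 1; S1 reads c1=4 → after 1×micro: 4; S2 reads c1=4 → after 1×micro: 0 ⇒ (c0=1, c1=4, c2=0)
[Gauss-Seidel] macro 4: S0 reads c2=0 → after 2×micro: 1; S1 reads c1=4 → after 1×micro: 4; S2 reads c1=4 → after 1×micro: 0 ⇒ (c0=1, c1=4, c2=0)
[Gauss-Seidel] macro 5: S0 reads c2=0 → after 2×micro: 1; S1 reads c1=4 → after 1×micro: 4; S2 reads c1=4 → after 1×micro: 0 ⇒ (c0=1, c1=4, c2=0)
[Gauss-Seidel] macro 6: S0 reads c2=0 → after 2×micro: 1; S1 reads c1=4 → after 1×micro: 4; S2 reads c1=4 → after 1×micro: 0 ⇒ (c0=1, c1=4, c2=0)
[Gauss-Seidel] macro 7: S0 reads c2=0 → after 2×micro: 1; S1 reads c1=4 → after 1×micro: 4; S2 reads c1=4 → after 1×micro: 0 ⇒ (c0=1, c1=4, c2=0)
[Gauss-Seidel] macro 8: S0 reads c2=0 → after 2×micro: 1; S1 reads c1=4 → after 1×micro: 4; S2 reads c1=4 → after 1×micro: 0 ⇒ (c0=1, c1=4, c2=0)

first divergence at macro-step: 1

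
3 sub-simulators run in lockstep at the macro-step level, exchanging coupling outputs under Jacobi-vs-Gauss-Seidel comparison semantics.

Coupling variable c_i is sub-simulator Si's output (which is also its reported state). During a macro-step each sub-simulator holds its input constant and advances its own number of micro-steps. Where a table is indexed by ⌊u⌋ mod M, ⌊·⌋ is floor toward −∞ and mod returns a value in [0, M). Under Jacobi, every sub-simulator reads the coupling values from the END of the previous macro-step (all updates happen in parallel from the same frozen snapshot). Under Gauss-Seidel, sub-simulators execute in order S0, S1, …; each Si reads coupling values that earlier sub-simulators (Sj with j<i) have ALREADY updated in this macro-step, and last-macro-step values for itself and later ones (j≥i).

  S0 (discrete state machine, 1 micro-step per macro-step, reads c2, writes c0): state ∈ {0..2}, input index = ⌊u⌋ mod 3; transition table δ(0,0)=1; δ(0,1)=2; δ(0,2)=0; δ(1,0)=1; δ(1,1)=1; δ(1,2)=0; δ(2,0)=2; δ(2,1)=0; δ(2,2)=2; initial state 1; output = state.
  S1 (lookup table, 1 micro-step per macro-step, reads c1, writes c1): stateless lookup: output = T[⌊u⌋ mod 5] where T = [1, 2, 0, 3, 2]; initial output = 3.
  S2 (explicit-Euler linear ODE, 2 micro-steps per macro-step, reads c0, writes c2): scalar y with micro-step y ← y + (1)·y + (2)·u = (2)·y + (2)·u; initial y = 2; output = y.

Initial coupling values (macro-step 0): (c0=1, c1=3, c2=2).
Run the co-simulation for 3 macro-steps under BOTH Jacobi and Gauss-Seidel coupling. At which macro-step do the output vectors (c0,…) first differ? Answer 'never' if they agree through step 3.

[Jacobi] macro 1: S0 reads c2=2 → after 1×micro: 0; S1 reads c1=3 → after 1×micro: 3; S2 reads c0=1 → after 2×micro: 14 ⇒ (c0=0, c1=3, c2=14)
[Jacobi] macro 2: S0 reads c2=14 → after 1×micro: 0; S1 reads c1=3 → after 1×micro: 3; S2 reads c0=0 → after 2×micro: 56 ⇒ (c0=0, c1=3, c2=56)
[Jacobi] macro 3: S0 reads c2=56 → after 1×micro: 0; S1 reads c1=3 → after 1×micro: 3; S2 reads c0=0 → after 2×micro: 224 ⇒ (c0=0, c1=3, c2=224)
[Gauss-Seidel] macro 1: S0 reads c2=2 → after 1×micro: 0; S1 reads c1=3 → after 1×micro: 3; S2 reads c0=0 → after 2×micro: 8 ⇒ (c0=0, c1=3, c2=8)
[Gauss-Seidel] macro 2: S0 reads c2=8 → after 1×micro: 0; S1 reads c1=3 → after 1×micro: 3; S2 reads c0=0 → after 2×micro: 32 ⇒ (c0=0, c1=3, c2=32)
[Gauss-Seidel] macro 3: S0 reads c2=32 → after 1×micro: 0; S1 reads c1=3 → after 1×micro: 3; S2 reads c0=0 → after 2×micro: 128 ⇒ (c0=0, c1=3, c2=128)

first divergence at macro-step: 1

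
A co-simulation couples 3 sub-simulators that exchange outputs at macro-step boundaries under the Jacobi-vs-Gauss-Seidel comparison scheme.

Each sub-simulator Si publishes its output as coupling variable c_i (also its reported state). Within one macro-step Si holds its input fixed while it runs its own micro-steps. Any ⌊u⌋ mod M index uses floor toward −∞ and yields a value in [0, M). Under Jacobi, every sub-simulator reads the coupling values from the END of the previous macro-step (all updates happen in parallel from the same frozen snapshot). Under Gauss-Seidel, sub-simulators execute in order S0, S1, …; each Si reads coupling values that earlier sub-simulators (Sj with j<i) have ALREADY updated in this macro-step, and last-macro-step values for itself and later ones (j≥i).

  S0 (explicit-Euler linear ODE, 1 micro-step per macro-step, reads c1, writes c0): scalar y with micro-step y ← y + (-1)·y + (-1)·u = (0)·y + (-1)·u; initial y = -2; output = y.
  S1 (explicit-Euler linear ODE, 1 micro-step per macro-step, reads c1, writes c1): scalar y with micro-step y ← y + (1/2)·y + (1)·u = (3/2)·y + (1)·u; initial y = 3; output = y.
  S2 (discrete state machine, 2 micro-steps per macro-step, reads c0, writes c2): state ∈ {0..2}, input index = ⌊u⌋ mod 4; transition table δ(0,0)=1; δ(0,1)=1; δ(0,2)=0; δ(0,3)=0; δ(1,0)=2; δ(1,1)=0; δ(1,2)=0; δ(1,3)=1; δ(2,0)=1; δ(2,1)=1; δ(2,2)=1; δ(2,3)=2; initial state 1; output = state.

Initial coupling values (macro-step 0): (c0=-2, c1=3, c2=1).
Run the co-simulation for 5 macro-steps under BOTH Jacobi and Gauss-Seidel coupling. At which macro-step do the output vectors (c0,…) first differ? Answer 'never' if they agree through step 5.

first divergence at macro-step: 1

[Jacobi] macro 1: S0 reads c1=3 → after 1×micro: -3; S1 reads c1=3 → after 1×micro: 15/2; S2 reads c0=-2 → after 2×micro: 0 ⇒ (c0=-3, c1=15/2, c2=0)
[Jacobi] macro 2: S0 reads c1=15/2 → after 1×micro: -15/2; S1 reads c1=15/2 → after 1×micro: 75/4; S2 reads c0=-3 → after 2×micro: 0 ⇒ (c0=-15/2, c1=75/4, c2=0)
[Jacobi] macro 3: S0 reads c1=75/4 → after 1×micro: -75/4; S1 reads c1=75/4 → after 1×micro: 375/8; S2 reads c0=-15/2 → after 2×micro: 2 ⇒ (c0=-75/4, c1=375/8, c2=2)
[Jacobi] macro 4: S0 reads c1=375/8 → after 1×micro: -375/8; S1 reads c1=375/8 → after 1×micro: 1875/16; S2 reads c0=-75/4 → after 2×micro: 0 ⇒ (c0=-375/8, c1=1875/16, c2=0)
[Jacobi] macro 5: S0 reads c1=1875/16 → after 1×micro: -1875/16; S1 reads c1=1875/16 → after 1×micro: 9375/32; S2 reads c0=-375/8 → after 2×micro: 0 ⇒ (c0=-1875/16, c1=9375/32, c2=0)
[Gauss-Seidel] macro 1: S0 reads c1=3 → after 1×micro: -3; S1 reads c1=3 → after 1×micro: 15/2; S2 reads c0=-3 → after 2×micro: 1 ⇒ (c0=-3, c1=15/2, c2=1)
[Gauss-Seidel] macro 2: S0 reads c1=15/2 → after 1×micro: -15/2; S1 reads c1=15/2 → after 1×micro: 75/4; S2 reads c0=-15/2 → after 2×micro: 1 ⇒ (c0=-15/2, c1=75/4, c2=1)
[Gauss-Seidel] macro 3: S0 reads c1=75/4 → after 1×micro: -75/4; S1 reads c1=75/4 → after 1×micro: 375/8; S2 reads c0=-75/4 → after 2×micro: 1 ⇒ (c0=-75/4, c1=375/8, c2=1)
[Gauss-Seidel] macro 4: S0 reads c1=375/8 → after 1×micro: -375/8; S1 reads c1=375/8 → after 1×micro: 1875/16; S2 reads c0=-375/8 → after 2×micro: 1 ⇒ (c0=-375/8, c1=1875/16, c2=1)
[Gauss-Seidel] macro 5: S0 reads c1=1875/16 → after 1×micro: -1875/16; S1 reads c1=1875/16 → after 1×micro: 9375/32; S2 reads c0=-1875/16 → after 2×micro: 0 ⇒ (c0=-1875/16, c1=9375/32, c2=0)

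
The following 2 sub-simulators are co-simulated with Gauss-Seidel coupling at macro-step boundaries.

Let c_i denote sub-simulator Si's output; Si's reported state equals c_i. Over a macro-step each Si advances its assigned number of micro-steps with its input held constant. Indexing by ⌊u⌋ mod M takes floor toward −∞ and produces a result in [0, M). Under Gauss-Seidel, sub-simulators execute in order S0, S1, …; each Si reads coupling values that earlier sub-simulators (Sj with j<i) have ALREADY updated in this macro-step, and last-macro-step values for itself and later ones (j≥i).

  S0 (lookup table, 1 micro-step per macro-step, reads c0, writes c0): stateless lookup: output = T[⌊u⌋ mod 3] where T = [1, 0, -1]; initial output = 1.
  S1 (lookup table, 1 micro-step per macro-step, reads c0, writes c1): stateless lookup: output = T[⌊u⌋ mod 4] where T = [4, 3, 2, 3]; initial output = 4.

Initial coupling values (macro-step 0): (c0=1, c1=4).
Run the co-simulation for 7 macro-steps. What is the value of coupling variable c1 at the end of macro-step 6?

macro 1: S0 reads c0=1 → after 1×micro: 0; S1 reads c0=0 → after 1×micro: 4 ⇒ (c0=0, c1=4)
macro 2: S0 reads c0=0 → after 1×micro: 1; S1 reads c0=1 → after 1×micro: 3 ⇒ (c0=1, c1=3)
macro 3: S0 reads c0=1 → after 1×micro: 0; S1 reads c0=0 → after 1×micro: 4 ⇒ (c0=0, c1=4)
macro 4: S0 reads c0=0 → after 1×micro: 1; S1 reads c0=1 → after 1×micro: 3 ⇒ (c0=1, c1=3)
macro 5: S0 reads c0=1 → after 1×micro: 0; S1 reads c0=0 → after 1×micro: 4 ⇒ (c0=0, c1=4)
macro 6: S0 reads c0=0 → after 1×micro: 1; S1 reads c0=1 → after 1×micro: 3 ⇒ (c0=1, c1=3)
macro 7: S0 reads c0=1 → after 1×micro: 0; S1 reads c0=0 → after 1×micro: 4 ⇒ (c0=0, c1=4)

c1 at macro-step 6 = 3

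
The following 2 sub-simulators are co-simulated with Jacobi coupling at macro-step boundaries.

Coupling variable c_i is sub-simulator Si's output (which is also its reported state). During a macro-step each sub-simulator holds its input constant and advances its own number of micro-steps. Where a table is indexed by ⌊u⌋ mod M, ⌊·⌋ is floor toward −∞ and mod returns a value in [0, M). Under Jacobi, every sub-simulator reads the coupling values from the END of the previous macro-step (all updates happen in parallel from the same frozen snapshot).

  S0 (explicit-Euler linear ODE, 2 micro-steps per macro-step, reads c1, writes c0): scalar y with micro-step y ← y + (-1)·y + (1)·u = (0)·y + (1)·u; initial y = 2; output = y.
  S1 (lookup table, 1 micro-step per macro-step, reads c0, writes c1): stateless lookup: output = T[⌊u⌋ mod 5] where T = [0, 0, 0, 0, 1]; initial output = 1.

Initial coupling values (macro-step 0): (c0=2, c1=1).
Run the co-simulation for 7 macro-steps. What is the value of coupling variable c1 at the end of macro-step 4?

macro 1: S0 reads c1=1 → after 2×micro: 1; S1 reads c0=2 → after 1×micro: 0 ⇒ (c0=1, c1=0)
macro 2: S0 reads c1=0 → after 2×micro: 0; S1 reads c0=1 → after 1×micro: 0 ⇒ (c0=0, c1=0)
macro 3: S0 reads c1=0 → after 2×micro: 0; S1 reads c0=0 → after 1×micro: 0 ⇒ (c0=0, c1=0)
macro 4: S0 reads c1=0 → after 2×micro: 0; S1 reads c0=0 → after 1×micro: 0 ⇒ (c0=0, c1=0)
macro 5: S0 reads c1=0 → after 2×micro: 0; S1 reads c0=0 → after 1×micro: 0 ⇒ (c0=0, c1=0)
macro 6: S0 reads c1=0 → after 2×micro: 0; S1 reads c0=0 → after 1×micro: 0 ⇒ (c0=0, c1=0)
macro 7: S0 reads c1=0 → after 2×micro: 0; S1 reads c0=0 → after 1×micro: 0 ⇒ (c0=0, c1=0)

c1 at macro-step 4 = 0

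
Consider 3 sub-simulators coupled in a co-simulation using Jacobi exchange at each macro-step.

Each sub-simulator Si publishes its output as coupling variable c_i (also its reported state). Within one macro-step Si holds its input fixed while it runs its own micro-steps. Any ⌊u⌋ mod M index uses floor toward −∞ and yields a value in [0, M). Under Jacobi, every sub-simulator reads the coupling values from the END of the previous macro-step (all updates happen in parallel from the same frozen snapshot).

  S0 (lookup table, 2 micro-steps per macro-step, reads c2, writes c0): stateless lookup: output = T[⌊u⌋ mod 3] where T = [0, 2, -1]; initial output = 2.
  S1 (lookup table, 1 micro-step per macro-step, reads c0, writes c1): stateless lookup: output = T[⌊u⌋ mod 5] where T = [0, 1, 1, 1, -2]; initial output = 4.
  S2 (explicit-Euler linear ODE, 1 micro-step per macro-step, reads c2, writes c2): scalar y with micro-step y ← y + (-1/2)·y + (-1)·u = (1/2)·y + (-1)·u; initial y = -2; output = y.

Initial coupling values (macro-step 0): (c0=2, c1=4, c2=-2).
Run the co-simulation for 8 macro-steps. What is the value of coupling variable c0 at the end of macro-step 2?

macro 1: S0 reads c2=-2 → after 2×micro: 2; S1 reads c0=2 → after 1×micro: 1; S2 reads c2=-2 → after 1×micro: 1 ⇒ (c0=2, c1=1, c2=1)
macro 2: S0 reads c2=1 → after 2×micro: 2; S1 reads c0=2 → after 1×micro: 1; S2 reads c2=1 → after 1×micro: -1/2 ⇒ (c0=2, c1=1, c2=-1/2)
macro 3: S0 reads c2=-1/2 → after 2×micro: -1; S1 reads c0=2 → after 1×micro: 1; S2 reads c2=-1/2 → after 1×micro: 1/4 ⇒ (c0=-1, c1=1, c2=1/4)
macro 4: S0 reads c2=1/4 → after 2×micro: 0; S1 reads c0=-1 → after 1×micro: -2; S2 reads c2=1/4 → after 1×micro: -1/8 ⇒ (c0=0, c1=-2, c2=-1/8)
macro 5: S0 reads c2=-1/8 → after 2×micro: -1; S1 reads c0=0 → after 1×micro: 0; S2 reads c2=-1/8 → after 1×micro: 1/16 ⇒ (c0=-1, c1=0, c2=1/16)
macro 6: S0 reads c2=1/16 → after 2×micro: 0; S1 reads c0=-1 → after 1×micro: -2; S2 reads c2=1/16 → after 1×micro: -1/32 ⇒ (c0=0, c1=-2, c2=-1/32)
macro 7: S0 reads c2=-1/32 → after 2×micro: -1; S1 reads c0=0 → after 1×micro: 0; S2 reads c2=-1/32 → after 1×micro: 1/64 ⇒ (c0=-1, c1=0, c2=1/64)
macro 8: S0 reads c2=1/64 → after 2×micro: 0; S1 reads c0=-1 → after 1×micro: -2; S2 reads c2=1/64 → after 1×micro: -1/128 ⇒ (c0=0, c1=-2, c2=-1/128)

c0 at macro-step 2 = 2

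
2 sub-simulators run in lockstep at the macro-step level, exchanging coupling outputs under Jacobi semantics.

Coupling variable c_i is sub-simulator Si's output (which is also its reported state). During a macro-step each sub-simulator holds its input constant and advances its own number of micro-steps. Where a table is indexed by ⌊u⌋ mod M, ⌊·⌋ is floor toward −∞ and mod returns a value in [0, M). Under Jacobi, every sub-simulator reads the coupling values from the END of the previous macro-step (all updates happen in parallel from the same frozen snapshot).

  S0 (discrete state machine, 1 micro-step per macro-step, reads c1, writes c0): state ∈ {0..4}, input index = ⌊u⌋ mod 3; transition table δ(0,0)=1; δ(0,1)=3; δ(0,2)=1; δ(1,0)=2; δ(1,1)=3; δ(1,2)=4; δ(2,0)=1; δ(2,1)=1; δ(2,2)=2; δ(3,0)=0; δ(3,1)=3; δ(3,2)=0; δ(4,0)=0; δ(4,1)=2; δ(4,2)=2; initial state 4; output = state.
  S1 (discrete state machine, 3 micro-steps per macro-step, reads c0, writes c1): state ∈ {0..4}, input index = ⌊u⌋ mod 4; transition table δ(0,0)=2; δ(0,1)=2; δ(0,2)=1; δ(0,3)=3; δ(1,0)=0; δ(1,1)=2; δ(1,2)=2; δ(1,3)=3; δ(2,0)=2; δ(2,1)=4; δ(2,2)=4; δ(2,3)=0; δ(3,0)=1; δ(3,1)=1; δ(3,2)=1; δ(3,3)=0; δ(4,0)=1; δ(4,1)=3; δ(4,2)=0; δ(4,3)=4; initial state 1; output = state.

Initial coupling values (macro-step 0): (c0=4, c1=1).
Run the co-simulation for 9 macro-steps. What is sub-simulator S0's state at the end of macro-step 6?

S0 state at macro-step 6 = 3

macro 1: S0 reads c1=1 → after 1×micro: 2; S1 reads c0=4 → after 3×micro: 2 ⇒ (c0=2, c1=2)
macro 2: S0 reads c1=2 → after 1×micro: 2; S1 reads c0=2 → after 3×micro: 1 ⇒ (c0=2, c1=1)
macro 3: S0 reads c1=1 → after 1×micro: 1; S1 reads c0=2 → after 3×micro: 0 ⇒ (c0=1, c1=0)
macro 4: S0 reads c1=0 → after 1×micro: 2; S1 reads c0=1 → after 3×micro: 3 ⇒ (c0=2, c1=3)
macro 5: S0 reads c1=3 → after 1×micro: 1; S1 reads c0=2 → after 3×micro: 4 ⇒ (c0=1, c1=4)
macro 6: S0 reads c1=4 → after 1×micro: 3; S1 reads c0=1 → after 3×micro: 2 ⇒ (c0=3, c1=2)
macro 7: S0 reads c1=2 → after 1×micro: 0; S1 reads c0=3 → after 3×micro: 0 ⇒ (c0=0, c1=0)
macro 8: S0 reads c1=0 → after 1×micro: 1; S1 reads c0=0 → after 3×micro: 2 ⇒ (c0=1, c1=2)
macro 9: S0 reads c1=2 → after 1×micro: 4; S1 reads c0=1 → after 3×micro: 1 ⇒ (c0=4, c1=1)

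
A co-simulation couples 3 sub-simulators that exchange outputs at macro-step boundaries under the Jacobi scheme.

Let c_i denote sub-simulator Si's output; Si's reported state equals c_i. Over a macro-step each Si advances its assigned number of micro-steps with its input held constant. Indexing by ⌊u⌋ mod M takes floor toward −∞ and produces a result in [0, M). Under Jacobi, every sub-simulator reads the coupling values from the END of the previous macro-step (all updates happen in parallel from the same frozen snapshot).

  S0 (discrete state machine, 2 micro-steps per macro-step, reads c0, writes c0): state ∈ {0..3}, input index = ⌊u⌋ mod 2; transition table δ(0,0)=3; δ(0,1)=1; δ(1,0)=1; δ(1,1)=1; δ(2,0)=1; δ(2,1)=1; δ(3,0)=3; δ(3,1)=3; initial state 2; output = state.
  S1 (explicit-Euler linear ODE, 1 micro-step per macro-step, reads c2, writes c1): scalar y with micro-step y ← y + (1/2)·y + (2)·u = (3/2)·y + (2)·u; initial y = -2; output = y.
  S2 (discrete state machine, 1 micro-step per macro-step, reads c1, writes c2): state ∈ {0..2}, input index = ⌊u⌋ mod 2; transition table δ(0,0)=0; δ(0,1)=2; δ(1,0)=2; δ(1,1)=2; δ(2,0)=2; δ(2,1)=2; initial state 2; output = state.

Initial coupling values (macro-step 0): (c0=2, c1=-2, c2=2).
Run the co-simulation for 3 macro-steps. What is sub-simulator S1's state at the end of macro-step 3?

S1 state at macro-step 3 = 49/4

macro 1: S0 reads c0=2 → after 2×micro: 1; S1 reads c2=2 → after 1×micro: 1; S2 reads c1=-2 → after 1×micro: 2 ⇒ (c0=1, c1=1, c2=2)
macro 2: S0 reads c0=1 → after 2×micro: 1; S1 reads c2=2 → after 1×micro: 11/2; S2 reads c1=1 → after 1×micro: 2 ⇒ (c0=1, c1=11/2, c2=2)
macro 3: S0 reads c0=1 → after 2×micro: 1; S1 reads c2=2 → after 1×micro: 49/4; S2 reads c1=11/2 → after 1×micro: 2 ⇒ (c0=1, c1=49/4, c2=2)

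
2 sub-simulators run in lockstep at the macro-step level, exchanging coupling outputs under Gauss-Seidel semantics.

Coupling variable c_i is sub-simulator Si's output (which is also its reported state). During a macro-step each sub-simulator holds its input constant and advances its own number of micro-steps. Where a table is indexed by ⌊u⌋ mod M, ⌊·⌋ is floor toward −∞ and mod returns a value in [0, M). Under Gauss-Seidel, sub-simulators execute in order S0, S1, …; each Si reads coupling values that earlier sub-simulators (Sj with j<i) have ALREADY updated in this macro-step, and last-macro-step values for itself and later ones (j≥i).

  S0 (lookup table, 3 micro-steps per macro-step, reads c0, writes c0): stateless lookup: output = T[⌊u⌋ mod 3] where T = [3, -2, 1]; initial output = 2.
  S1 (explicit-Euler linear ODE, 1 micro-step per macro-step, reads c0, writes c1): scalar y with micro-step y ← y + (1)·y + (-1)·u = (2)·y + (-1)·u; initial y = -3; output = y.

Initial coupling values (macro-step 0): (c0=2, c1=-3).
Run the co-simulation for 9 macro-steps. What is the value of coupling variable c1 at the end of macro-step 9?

macro 1: S0 reads c0=2 → after 3×micro: 1; S1 reads c0=1 → after 1×micro: -7 ⇒ (c0=1, c1=-7)
macro 2: S0 reads c0=1 → after 3×micro: -2; S1 reads c0=-2 → after 1×micro: -12 ⇒ (c0=-2, c1=-12)
macro 3: S0 reads c0=-2 → after 3×micro: -2; S1 reads c0=-2 → after 1×micro: -22 ⇒ (c0=-2, c1=-22)
macro 4: S0 reads c0=-2 → after 3×micro: -2; S1 reads c0=-2 → after 1×micro: -42 ⇒ (c0=-2, c1=-42)
macro 5: S0 reads c0=-2 → after 3×micro: -2; S1 reads c0=-2 → after 1×micro: -82 ⇒ (c0=-2, c1=-82)
macro 6: S0 reads c0=-2 → after 3×micro: -2; S1 reads c0=-2 → after 1×micro: -162 ⇒ (c0=-2, c1=-162)
macro 7: S0 reads c0=-2 → after 3×micro: -2; S1 reads c0=-2 → after 1×micro: -322 ⇒ (c0=-2, c1=-322)
macro 8: S0 reads c0=-2 → after 3×micro: -2; S1 reads c0=-2 → after 1×micro: -642 ⇒ (c0=-2, c1=-642)
macro 9: S0 reads c0=-2 → after 3×micro: -2; S1 reads c0=-2 → after 1×micro: -1282 ⇒ (c0=-2, c1=-1282)

c1 at macro-step 9 = -1282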